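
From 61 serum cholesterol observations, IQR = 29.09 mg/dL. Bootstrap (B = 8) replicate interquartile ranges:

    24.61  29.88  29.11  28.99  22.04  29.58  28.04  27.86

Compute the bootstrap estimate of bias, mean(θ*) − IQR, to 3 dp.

mean(θ*) = (24.61 + 29.88 + 29.11 + 28.99 + 22.04 + 29.58 + 28.04 + 27.86) / 8 = 27.5137
bias = 27.5137 − 29.09

bias = −1.576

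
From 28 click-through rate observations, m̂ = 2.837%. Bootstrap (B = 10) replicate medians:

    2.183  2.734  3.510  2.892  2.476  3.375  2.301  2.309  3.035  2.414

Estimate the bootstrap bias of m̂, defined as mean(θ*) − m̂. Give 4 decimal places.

mean(θ*) = (2.183 + 2.734 + 3.510 + 2.892 + 2.476 + 3.375 + 2.301 + 2.309 + 3.035 + 2.414) / 10 = 2.72290
bias = 2.72290 − 2.837

bias = −0.1141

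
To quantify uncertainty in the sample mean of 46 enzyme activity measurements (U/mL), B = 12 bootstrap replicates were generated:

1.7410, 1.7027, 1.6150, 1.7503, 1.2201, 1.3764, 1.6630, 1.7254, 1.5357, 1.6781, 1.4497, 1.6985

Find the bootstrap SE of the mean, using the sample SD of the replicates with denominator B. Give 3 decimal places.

SE* = 0.161

Bootstrap SE is the standard deviation of the 12 replicate means.
Mean of replicates: (1.7410 + 1.7027 + 1.6150 + 1.7503 + 1.2201 + 1.3764 + 1.6630 + 1.7254 + 1.5357 + 1.6781 + 1.4497 + 1.6985) / 12 = 19.15590 / 12 = 1.59632
Sum of squared deviations: (+0.14468)² + (+0.10638)² + (+0.01867)² + (+0.15397)² + (−0.37623)² + (−0.21992)² + (+0.06668)² + (+0.12908)² + (−0.06062)² + (+0.08177)² + (−0.14663)² + (+0.10217)² = 0.30962
Variance = 0.30962 / 12 = 0.02580
SE* = √0.02580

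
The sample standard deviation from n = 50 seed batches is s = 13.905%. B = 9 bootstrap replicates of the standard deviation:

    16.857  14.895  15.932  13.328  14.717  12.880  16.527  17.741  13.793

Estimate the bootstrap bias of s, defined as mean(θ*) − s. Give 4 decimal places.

mean(θ*) = (16.857 + 14.895 + 15.932 + 13.328 + 14.717 + 12.880 + 16.527 + 17.741 + 13.793) / 9 = 15.18556
bias = 15.18556 − 13.905

bias = +1.2806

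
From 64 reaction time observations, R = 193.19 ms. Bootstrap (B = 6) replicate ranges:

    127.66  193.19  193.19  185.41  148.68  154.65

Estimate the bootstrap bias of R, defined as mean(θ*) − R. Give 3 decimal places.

mean(θ*) = (127.66 + 193.19 + 193.19 + 185.41 + 148.68 + 154.65) / 6 = 167.1300
bias = 167.1300 − 193.19

bias = −26.060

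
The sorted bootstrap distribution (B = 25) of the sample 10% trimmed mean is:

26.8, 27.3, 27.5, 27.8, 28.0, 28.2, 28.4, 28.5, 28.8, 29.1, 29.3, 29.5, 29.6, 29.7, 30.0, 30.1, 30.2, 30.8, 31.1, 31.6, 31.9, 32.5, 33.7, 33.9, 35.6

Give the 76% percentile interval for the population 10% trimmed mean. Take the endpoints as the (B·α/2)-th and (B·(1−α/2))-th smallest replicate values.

(27.5, 32.5)

α = 0.24; lower rank = 25 × 0.120 = 3; upper rank = 25 × 0.880 = 22.
The 3rd smallest replicate is 27.5; the 22nd is 32.5.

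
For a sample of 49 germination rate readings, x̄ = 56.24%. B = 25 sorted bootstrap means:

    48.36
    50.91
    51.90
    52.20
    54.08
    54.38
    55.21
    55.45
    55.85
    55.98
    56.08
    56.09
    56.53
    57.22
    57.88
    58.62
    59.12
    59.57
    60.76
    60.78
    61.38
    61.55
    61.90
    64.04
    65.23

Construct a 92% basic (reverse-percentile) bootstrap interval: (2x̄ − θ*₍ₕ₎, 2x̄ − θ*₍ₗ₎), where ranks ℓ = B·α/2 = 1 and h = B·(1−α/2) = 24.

(48.44, 64.12)

Percentile endpoints at ranks 1 and 24: θ*₍1₎ = 48.36, θ*₍24₎ = 64.04.
Basic interval reflects these around x̄:
  lower = 2 × 56.24 − 64.04 = 48.44
  upper = 2 × 56.24 − 48.36 = 64.12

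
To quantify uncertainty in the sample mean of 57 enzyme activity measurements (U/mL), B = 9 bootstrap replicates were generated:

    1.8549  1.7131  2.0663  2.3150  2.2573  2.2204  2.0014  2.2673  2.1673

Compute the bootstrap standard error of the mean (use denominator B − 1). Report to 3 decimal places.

SE* = 0.206

Bootstrap SE is the standard deviation of the 9 replicate means.
Mean of replicates: (1.8549 + 1.7131 + 2.0663 + 2.3150 + 2.2573 + 2.2204 + 2.0014 + 2.2673 + 2.1673) / 9 = 18.86300 / 9 = 2.09589
Sum of squared deviations: (−0.24099)² + (−0.38279)² + (−0.02959)² + (+0.21911)² + (+0.16141)² + (+0.12451)² + (−0.09449)² + (+0.17141)² + (+0.07141)² = 0.33845
Variance = 0.33845 / 8 = 0.04231
SE* = √0.04231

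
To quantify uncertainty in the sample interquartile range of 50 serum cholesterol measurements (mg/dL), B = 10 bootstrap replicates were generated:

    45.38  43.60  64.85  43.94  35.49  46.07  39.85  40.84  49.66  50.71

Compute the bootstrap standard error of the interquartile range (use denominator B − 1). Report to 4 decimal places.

SE* = 8.0013

Bootstrap SE is the standard deviation of the 10 replicate interquartile ranges.
Mean of replicates: (45.38 + 43.60 + 64.85 + 43.94 + 35.49 + 46.07 + 39.85 + 40.84 + 49.66 + 50.71) / 10 = 460.39000 / 10 = 46.03900
Sum of squared deviations: (−0.65900)² + (−2.43900)² + (+18.81100)² + (−2.09900)² + (−10.54900)² + (+0.03100)² + (−6.18900)² + (−5.19900)² + (+3.62100)² + (+4.67100)² = 576.18809
Variance = 576.18809 / 9 = 64.02090
SE* = √64.02090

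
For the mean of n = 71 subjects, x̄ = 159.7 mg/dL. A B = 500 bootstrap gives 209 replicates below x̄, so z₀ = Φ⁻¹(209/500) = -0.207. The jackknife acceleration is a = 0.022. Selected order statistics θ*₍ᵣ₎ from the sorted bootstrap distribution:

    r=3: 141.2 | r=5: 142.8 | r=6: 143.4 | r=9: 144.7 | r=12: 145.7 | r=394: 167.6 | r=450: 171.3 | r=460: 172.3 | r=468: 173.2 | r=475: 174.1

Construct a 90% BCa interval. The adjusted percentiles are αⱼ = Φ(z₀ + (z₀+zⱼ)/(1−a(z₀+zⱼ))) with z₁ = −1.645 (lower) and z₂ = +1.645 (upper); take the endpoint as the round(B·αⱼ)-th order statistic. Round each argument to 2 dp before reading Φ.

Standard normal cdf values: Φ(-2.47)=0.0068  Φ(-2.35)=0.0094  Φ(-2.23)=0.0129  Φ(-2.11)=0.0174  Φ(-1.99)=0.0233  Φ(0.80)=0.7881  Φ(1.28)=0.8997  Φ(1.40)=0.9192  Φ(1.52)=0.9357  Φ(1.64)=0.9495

Lower: z₀ + z₁ = -0.207 + (-1.645) = -1.852; 1 − a(z₀+z₁) = 1 − (0.022)(-1.852) = 1.0407; argument = -0.207 + (-1.852)/1.0407 = -1.9865 → -1.99.
α₁ = Φ(-1.99) = 0.0233; rank = round(500 × 0.0233) = 12; θ*₍12₎ = 145.7.
Upper: z₀ + z₂ = 1.438; 1 − a(z₀+z₂) = 0.9684; argument = 1.2780 → 1.28; α₂ = 0.8997; rank = 450; θ*₍450₎ = 171.3.

(145.7, 171.3)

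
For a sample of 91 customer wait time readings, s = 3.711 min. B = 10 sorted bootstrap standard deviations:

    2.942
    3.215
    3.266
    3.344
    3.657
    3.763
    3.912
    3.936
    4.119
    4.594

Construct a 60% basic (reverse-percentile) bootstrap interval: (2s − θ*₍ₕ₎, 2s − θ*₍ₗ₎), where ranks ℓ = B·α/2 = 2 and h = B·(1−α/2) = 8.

(3.486, 4.207)

Percentile endpoints at ranks 2 and 8: θ*₍2₎ = 3.215, θ*₍8₎ = 3.936.
Basic interval reflects these around s:
  lower = 2 × 3.711 − 3.936 = 3.486
  upper = 2 × 3.711 − 3.215 = 4.207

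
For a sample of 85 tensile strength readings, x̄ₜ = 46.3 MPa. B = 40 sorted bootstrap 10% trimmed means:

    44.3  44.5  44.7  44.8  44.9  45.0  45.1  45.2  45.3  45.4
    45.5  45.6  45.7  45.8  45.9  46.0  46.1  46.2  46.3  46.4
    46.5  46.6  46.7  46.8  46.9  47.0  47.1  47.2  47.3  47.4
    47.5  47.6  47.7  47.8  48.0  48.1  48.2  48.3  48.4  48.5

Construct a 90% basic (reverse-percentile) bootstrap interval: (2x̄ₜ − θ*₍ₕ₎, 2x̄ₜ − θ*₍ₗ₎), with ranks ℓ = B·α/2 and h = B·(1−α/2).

(44.3, 48.1)

Percentile endpoints at ranks 2 and 38: θ*₍2₎ = 44.5, θ*₍38₎ = 48.3.
Basic interval reflects these around x̄ₜ:
  lower = 2 × 46.3 − 48.3 = 44.3
  upper = 2 × 46.3 − 44.5 = 48.1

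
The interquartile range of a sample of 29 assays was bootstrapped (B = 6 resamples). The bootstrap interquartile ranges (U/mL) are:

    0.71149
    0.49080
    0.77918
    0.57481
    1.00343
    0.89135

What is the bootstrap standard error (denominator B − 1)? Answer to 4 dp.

Bootstrap SE is the standard deviation of the 6 replicate interquartile ranges.
Mean of replicates: (0.71149 + 0.49080 + 0.77918 + 0.57481 + 1.00343 + 0.89135) / 6 = 4.451060 / 6 = 0.741843
Sum of squared deviations: (−0.030353)² + (−0.251043)² + (+0.037337)² + (−0.167033)² + (+0.261587)² + (+0.149507)² = 0.184018
Variance = 0.184018 / 5 = 0.036804
SE* = √0.036804

SE* = 0.1918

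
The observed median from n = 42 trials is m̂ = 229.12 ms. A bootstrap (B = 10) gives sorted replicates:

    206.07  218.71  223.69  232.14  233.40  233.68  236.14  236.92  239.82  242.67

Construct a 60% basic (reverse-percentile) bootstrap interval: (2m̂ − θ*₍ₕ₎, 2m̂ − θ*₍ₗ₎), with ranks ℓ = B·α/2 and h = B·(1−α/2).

Percentile endpoints at ranks 2 and 8: θ*₍2₎ = 218.71, θ*₍8₎ = 236.92.
Basic interval reflects these around m̂:
  lower = 2 × 229.12 − 236.92 = 221.32
  upper = 2 × 229.12 − 218.71 = 239.53

(221.32, 239.53)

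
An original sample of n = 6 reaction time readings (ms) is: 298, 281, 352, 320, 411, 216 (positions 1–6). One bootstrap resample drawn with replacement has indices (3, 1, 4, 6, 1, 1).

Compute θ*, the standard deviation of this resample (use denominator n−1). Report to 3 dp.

θ* = 44.984

Resample values: 352, 298, 320, 216, 298, 298.
Mean = 297.0000; sum of squared deviations = 10118.0000
s² = 10118.0000 / 5 = 2023.6000
s = √2023.6000 = 44.984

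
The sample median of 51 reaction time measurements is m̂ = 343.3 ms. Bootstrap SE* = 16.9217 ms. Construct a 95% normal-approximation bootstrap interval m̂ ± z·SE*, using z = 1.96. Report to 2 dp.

(310.13, 376.47)

Margin = 1.96 × 16.9217 = 33.167
Interval: 343.3 ± 33.167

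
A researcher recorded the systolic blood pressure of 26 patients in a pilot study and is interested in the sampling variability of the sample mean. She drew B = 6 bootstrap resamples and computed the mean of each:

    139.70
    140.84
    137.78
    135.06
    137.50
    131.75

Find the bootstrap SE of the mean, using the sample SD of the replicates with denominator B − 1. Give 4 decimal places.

Bootstrap SE is the standard deviation of the 6 replicate means.
Mean of replicates: (139.70 + 140.84 + 137.78 + 135.06 + 137.50 + 131.75) / 6 = 822.63000 / 6 = 137.10500
Sum of squared deviations: (+2.59500)² + (+3.73500)² + (+0.67500)² + (−2.04500)² + (+0.39500)² + (−5.35500)² = 54.15395
Variance = 54.15395 / 5 = 10.83079
SE* = √10.83079

SE* = 3.2910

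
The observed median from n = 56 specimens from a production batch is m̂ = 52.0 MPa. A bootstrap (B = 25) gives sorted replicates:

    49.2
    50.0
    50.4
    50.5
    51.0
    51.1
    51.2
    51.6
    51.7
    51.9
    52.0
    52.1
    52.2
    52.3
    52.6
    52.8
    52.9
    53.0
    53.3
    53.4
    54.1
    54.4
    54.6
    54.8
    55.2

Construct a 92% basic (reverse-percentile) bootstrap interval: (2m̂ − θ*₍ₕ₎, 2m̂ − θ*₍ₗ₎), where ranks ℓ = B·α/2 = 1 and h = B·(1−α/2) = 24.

Percentile endpoints at ranks 1 and 24: θ*₍1₎ = 49.2, θ*₍24₎ = 54.8.
Basic interval reflects these around m̂:
  lower = 2 × 52.0 − 54.8 = 49.2
  upper = 2 × 52.0 − 49.2 = 54.8

(49.2, 54.8)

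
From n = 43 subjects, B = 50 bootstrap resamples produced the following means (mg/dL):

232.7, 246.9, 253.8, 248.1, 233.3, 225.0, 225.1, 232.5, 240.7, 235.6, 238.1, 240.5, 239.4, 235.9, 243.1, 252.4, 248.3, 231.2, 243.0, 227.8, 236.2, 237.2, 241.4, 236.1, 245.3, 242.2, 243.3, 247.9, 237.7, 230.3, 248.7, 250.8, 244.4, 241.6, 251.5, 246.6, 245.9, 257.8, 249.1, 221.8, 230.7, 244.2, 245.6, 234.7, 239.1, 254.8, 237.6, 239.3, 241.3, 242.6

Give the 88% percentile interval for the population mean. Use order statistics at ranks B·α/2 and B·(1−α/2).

Sorted replicates: 221.8, 225.0, 225.1, 227.8, 230.3, 230.7, 231.2, 232.5, 232.7, 233.3, 234.7, 235.6, 235.9, 236.1, 236.2, 237.2, 237.6, 237.7, 238.1, 239.1, 239.3, 239.4, 240.5, 240.7, 241.3, 241.4, 241.6, 242.2, 242.6, 243.0, 243.1, 243.3, 244.2, 244.4, 245.3, 245.6, 245.9, 246.6, 246.9, 247.9, 248.1, 248.3, 248.7, 249.1, 250.8, 251.5, 252.4, 253.8, 254.8, 257.8
α = 0.12; lower rank = 50 × 0.060 = 3; upper rank = 50 × 0.940 = 47.
The 3rd smallest replicate is 225.1; the 47th is 252.4.

(225.1, 252.4)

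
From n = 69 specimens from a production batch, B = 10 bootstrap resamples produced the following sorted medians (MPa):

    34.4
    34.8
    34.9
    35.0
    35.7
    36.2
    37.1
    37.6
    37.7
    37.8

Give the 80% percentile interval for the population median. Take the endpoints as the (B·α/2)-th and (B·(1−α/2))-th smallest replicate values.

(34.4, 37.7)

α = 0.20; lower rank = 10 × 0.100 = 1; upper rank = 10 × 0.900 = 9.
The 1st smallest replicate is 34.4; the 9th is 37.7.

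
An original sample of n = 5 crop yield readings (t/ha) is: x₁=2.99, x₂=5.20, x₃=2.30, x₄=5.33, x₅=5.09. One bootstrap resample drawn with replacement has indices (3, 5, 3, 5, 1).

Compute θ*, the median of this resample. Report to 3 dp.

θ* = 2.990

Resample values: 2.30, 5.09, 2.30, 5.09, 2.99.
Sorted: 2.30, 2.30, 2.99, 5.09, 5.09
Median = middle value = 2.990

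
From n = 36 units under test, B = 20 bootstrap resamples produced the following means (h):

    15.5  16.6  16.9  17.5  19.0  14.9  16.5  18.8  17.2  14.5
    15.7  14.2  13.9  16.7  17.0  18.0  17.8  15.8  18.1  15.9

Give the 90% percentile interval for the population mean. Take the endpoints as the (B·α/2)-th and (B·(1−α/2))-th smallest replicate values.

(13.9, 18.8)

Sorted replicates: 13.9, 14.2, 14.5, 14.9, 15.5, 15.7, 15.8, 15.9, 16.5, 16.6, 16.7, 16.9, 17.0, 17.2, 17.5, 17.8, 18.0, 18.1, 18.8, 19.0
α = 0.10; lower rank = 20 × 0.050 = 1; upper rank = 20 × 0.950 = 19.
The 1st smallest replicate is 13.9; the 19th is 18.8.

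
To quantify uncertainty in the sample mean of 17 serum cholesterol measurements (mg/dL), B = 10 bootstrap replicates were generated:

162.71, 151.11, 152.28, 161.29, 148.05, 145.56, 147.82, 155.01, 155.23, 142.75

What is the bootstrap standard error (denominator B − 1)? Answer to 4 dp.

SE* = 6.5077

Bootstrap SE is the standard deviation of the 10 replicate means.
Mean of replicates: (162.71 + 151.11 + 152.28 + 161.29 + 148.05 + 145.56 + 147.82 + 155.01 + 155.23 + 142.75) / 10 = 1521.81000 / 10 = 152.18100
Sum of squared deviations: (+10.52900)² + (−1.07100)² + (+0.09900)² + (+9.10900)² + (−4.13100)² + (−6.62100)² + (−4.36100)² + (+2.82900)² + (+3.04900)² + (−9.43100)² = 381.15509
Variance = 381.15509 / 9 = 42.35057
SE* = √42.35057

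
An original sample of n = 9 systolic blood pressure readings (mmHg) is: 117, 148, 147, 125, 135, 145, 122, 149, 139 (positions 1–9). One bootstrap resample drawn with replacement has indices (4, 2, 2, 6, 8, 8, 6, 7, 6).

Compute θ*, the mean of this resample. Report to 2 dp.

θ* = 141.78

Resample values: 125, 148, 148, 145, 149, 149, 145, 122, 145.
Mean = (125 + 148 + 148 + 145 + 149 + 149 + 145 + 122 + 145) / 9 = 1276.0 / 9 = 141.78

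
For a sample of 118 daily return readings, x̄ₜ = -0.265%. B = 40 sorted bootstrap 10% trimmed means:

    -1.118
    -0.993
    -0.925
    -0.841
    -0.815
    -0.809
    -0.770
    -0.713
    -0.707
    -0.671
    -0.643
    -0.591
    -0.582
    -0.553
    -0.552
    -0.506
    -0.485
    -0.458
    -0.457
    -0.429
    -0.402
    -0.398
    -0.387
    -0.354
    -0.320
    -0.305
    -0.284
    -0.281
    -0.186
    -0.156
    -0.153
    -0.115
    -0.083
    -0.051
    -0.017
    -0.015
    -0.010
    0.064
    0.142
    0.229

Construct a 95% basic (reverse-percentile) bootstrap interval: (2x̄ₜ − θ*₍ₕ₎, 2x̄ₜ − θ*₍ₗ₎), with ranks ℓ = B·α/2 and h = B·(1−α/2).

(-0.672, 0.588)

Percentile endpoints at ranks 1 and 39: θ*₍1₎ = -1.118, θ*₍39₎ = 0.142.
Basic interval reflects these around x̄ₜ:
  lower = 2 × -0.265 − 0.142 = -0.672
  upper = 2 × -0.265 − -1.118 = 0.588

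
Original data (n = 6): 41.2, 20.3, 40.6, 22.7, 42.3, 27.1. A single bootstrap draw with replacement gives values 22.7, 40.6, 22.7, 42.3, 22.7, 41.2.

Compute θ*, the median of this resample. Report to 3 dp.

Sorted: 22.7, 22.7, 22.7, 40.6, 41.2, 42.3
Median = average of the two middle values = 31.650

θ* = 31.650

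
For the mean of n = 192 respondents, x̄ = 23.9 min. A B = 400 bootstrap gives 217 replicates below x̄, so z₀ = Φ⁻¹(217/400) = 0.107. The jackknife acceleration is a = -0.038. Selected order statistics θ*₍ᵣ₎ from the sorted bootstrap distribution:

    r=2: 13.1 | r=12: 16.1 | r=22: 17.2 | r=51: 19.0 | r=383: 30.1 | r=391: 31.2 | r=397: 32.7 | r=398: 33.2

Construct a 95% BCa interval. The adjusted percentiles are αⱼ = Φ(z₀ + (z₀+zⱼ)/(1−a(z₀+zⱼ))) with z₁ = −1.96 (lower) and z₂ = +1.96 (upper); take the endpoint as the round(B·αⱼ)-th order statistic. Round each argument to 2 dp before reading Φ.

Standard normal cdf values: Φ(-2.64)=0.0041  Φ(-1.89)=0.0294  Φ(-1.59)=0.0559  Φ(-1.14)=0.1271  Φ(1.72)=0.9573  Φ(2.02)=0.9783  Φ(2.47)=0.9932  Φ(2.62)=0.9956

(16.1, 31.2)

Lower: z₀ + z₁ = 0.107 + (-1.960) = -1.853; 1 − a(z₀+z₁) = 1 − (-0.038)(-1.853) = 0.9296; argument = 0.107 + (-1.853)/0.9296 = -1.8864 → -1.89.
α₁ = Φ(-1.89) = 0.0294; rank = round(400 × 0.0294) = 12; θ*₍12₎ = 16.1.
Upper: z₀ + z₂ = 2.067; 1 − a(z₀+z₂) = 1.0785; argument = 2.0235 → 2.02; α₂ = 0.9783; rank = 391; θ*₍391₎ = 31.2.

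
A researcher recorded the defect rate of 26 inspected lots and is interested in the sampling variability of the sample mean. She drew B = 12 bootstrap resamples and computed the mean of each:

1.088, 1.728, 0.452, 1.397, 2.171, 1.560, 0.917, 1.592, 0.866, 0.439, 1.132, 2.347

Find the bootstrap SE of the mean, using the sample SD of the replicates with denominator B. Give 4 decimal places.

Bootstrap SE is the standard deviation of the 12 replicate means.
Mean of replicates: (1.088 + 1.728 + 0.452 + 1.397 + 2.171 + 1.560 + 0.917 + 1.592 + 0.866 + 0.439 + 1.132 + 2.347) / 12 = 15.68900 / 12 = 1.30742
Sum of squared deviations: (−0.21942)² + (+0.42058)² + (−0.85542)² + (+0.08958)² + (+0.86358)² + (+0.25258)² + (−0.39042)² + (+0.28458)² + (−0.44142)² + (−0.86842)² + (−0.17542)² + (+1.03958)² = 4.06828
Variance = 4.06828 / 12 = 0.33902
SE* = √0.33902

SE* = 0.5823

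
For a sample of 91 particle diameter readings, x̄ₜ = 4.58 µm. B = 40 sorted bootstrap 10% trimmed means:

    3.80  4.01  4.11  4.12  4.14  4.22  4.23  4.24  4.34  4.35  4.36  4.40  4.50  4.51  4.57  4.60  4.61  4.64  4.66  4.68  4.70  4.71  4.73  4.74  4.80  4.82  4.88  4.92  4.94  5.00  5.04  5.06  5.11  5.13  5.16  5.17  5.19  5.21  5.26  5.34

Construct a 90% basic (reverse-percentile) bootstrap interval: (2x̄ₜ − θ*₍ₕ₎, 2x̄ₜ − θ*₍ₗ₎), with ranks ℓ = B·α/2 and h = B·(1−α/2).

(3.95, 5.15)

Percentile endpoints at ranks 2 and 38: θ*₍2₎ = 4.01, θ*₍38₎ = 5.21.
Basic interval reflects these around x̄ₜ:
  lower = 2 × 4.58 − 5.21 = 3.95
  upper = 2 × 4.58 − 4.01 = 5.15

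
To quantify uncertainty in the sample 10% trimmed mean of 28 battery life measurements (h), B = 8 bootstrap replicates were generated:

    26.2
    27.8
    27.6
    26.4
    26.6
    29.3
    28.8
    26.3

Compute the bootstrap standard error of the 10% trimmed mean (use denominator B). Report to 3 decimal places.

SE* = 1.121

Bootstrap SE is the standard deviation of the 8 replicate 10% trimmed means.
Mean of replicates: (26.2 + 27.8 + 27.6 + 26.4 + 26.6 + 29.3 + 28.8 + 26.3) / 8 = 219.0000 / 8 = 27.3750
Sum of squared deviations: (−1.1750)² + (+0.4250)² + (+0.2250)² + (−0.9750)² + (−0.7750)² + (+1.9250)² + (+1.4250)² + (−1.0750)² = 10.0550
Variance = 10.0550 / 8 = 1.2569
SE* = √1.2569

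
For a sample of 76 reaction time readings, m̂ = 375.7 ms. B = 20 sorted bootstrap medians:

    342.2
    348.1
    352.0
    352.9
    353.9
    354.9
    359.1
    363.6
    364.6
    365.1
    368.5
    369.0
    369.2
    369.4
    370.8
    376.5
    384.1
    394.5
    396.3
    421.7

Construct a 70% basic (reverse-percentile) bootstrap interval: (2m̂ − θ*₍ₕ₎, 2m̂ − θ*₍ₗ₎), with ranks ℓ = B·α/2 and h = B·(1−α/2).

(367.3, 399.4)

Percentile endpoints at ranks 3 and 17: θ*₍3₎ = 352.0, θ*₍17₎ = 384.1.
Basic interval reflects these around m̂:
  lower = 2 × 375.7 − 384.1 = 367.3
  upper = 2 × 375.7 − 352.0 = 399.4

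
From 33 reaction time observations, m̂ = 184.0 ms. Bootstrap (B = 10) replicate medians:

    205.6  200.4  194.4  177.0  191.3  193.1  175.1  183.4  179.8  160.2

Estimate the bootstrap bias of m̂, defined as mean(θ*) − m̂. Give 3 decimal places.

bias = +2.030

mean(θ*) = (205.6 + 200.4 + 194.4 + 177.0 + 191.3 + 193.1 + 175.1 + 183.4 + 179.8 + 160.2) / 10 = 186.0300
bias = 186.0300 − 184.0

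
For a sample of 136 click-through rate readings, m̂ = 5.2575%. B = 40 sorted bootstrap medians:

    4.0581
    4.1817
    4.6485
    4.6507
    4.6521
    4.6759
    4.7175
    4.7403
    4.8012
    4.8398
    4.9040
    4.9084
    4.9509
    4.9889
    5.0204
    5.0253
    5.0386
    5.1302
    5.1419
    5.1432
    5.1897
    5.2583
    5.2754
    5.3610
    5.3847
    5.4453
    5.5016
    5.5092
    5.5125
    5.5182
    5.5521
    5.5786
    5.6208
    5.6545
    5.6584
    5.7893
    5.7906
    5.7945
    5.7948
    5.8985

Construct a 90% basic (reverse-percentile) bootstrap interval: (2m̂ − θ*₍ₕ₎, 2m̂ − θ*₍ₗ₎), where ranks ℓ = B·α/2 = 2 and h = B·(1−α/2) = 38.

(4.7205, 6.3333)

Percentile endpoints at ranks 2 and 38: θ*₍2₎ = 4.1817, θ*₍38₎ = 5.7945.
Basic interval reflects these around m̂:
  lower = 2 × 5.2575 − 5.7945 = 4.7205
  upper = 2 × 5.2575 − 4.1817 = 6.3333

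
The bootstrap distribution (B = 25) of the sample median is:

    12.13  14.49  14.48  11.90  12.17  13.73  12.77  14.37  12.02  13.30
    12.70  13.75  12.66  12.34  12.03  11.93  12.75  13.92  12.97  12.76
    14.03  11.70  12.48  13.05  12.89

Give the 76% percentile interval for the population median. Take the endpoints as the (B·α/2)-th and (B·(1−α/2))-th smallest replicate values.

Sorted replicates: 11.70, 11.90, 11.93, 12.02, 12.03, 12.13, 12.17, 12.34, 12.48, 12.66, 12.70, 12.75, 12.76, 12.77, 12.89, 12.97, 13.05, 13.30, 13.73, 13.75, 13.92, 14.03, 14.37, 14.48, 14.49
α = 0.24; lower rank = 25 × 0.120 = 3; upper rank = 25 × 0.880 = 22.
The 3rd smallest replicate is 11.93; the 22nd is 14.03.

(11.93, 14.03)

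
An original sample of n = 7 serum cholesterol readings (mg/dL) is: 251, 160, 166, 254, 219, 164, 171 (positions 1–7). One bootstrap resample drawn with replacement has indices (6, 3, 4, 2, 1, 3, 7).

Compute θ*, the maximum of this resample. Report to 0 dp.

θ* = 254

Resample values: 164, 166, 254, 160, 251, 166, 171.
Maximum = 254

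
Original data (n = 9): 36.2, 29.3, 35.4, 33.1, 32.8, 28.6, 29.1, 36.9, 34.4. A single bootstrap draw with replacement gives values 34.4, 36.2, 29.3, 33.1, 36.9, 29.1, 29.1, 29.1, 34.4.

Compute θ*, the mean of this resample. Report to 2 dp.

Mean = (34.4 + 36.2 + 29.3 + 33.1 + 36.9 + 29.1 + 29.1 + 29.1 + 34.4) / 9 = 291.60 / 9 = 32.40

θ* = 32.40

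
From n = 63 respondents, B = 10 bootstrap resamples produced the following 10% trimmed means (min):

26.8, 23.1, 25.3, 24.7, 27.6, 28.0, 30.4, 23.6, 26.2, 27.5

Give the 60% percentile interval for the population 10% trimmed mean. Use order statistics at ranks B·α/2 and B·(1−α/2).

(23.6, 27.6)

Sorted replicates: 23.1, 23.6, 24.7, 25.3, 26.2, 26.8, 27.5, 27.6, 28.0, 30.4
α = 0.40; lower rank = 10 × 0.200 = 2; upper rank = 10 × 0.800 = 8.
The 2nd smallest replicate is 23.6; the 8th is 27.6.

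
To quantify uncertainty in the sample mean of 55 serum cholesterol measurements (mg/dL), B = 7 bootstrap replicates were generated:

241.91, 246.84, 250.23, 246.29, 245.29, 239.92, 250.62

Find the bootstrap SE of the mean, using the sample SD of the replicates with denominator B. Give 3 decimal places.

SE* = 3.667

Bootstrap SE is the standard deviation of the 7 replicate means.
Mean of replicates: (241.91 + 246.84 + 250.23 + 246.29 + 245.29 + 239.92 + 250.62) / 7 = 1721.1000 / 7 = 245.8714
Sum of squared deviations: (−3.9614)² + (+0.9686)² + (+4.3586)² + (+0.4186)² + (−0.5814)² + (−5.9514)² + (+4.7486)² = 94.1099
Variance = 94.1099 / 7 = 13.4443
SE* = √13.4443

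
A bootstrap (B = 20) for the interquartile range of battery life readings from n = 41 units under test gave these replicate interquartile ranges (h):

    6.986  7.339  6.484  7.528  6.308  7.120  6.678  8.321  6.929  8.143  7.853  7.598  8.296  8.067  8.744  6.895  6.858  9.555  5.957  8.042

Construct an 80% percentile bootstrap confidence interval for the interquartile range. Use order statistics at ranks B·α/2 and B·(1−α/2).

(6.308, 8.321)

Sorted replicates: 5.957, 6.308, 6.484, 6.678, 6.858, 6.895, 6.929, 6.986, 7.120, 7.339, 7.528, 7.598, 7.853, 8.042, 8.067, 8.143, 8.296, 8.321, 8.744, 9.555
α = 0.20; lower rank = 20 × 0.100 = 2; upper rank = 20 × 0.900 = 18.
The 2nd smallest replicate is 6.308; the 18th is 8.321.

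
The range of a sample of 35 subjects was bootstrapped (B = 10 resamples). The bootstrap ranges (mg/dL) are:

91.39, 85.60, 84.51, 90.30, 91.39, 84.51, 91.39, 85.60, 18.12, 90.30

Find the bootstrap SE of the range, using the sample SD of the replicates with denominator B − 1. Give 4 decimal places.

SE* = 22.4022

Bootstrap SE is the standard deviation of the 10 replicate ranges.
Mean of replicates: (91.39 + 85.60 + 84.51 + 90.30 + 91.39 + 84.51 + 91.39 + 85.60 + 18.12 + 90.30) / 10 = 813.11000 / 10 = 81.31100
Sum of squared deviations: (+10.07900)² + (+4.28900)² + (+3.19900)² + (+8.98900)² + (+10.07900)² + (+3.19900)² + (+10.07900)² + (+4.28900)² + (−63.19100)² + (+8.98900)² = 4516.72369
Variance = 4516.72369 / 9 = 501.85819
SE* = √501.85819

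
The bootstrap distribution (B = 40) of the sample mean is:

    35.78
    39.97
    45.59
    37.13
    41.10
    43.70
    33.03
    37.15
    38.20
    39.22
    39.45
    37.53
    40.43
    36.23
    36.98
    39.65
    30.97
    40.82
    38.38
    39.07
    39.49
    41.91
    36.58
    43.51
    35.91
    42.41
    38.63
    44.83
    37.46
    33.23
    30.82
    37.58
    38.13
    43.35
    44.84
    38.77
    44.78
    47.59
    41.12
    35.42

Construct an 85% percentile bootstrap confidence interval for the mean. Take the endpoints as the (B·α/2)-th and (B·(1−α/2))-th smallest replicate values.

(33.03, 44.83)

Sorted replicates: 30.82, 30.97, 33.03, 33.23, 35.42, 35.78, 35.91, 36.23, 36.58, 36.98, 37.13, 37.15, 37.46, 37.53, 37.58, 38.13, 38.20, 38.38, 38.63, 38.77, 39.07, 39.22, 39.45, 39.49, 39.65, 39.97, 40.43, 40.82, 41.10, 41.12, 41.91, 42.41, 43.35, 43.51, 43.70, 44.78, 44.83, 44.84, 45.59, 47.59
α = 0.15; lower rank = 40 × 0.075 = 3; upper rank = 40 × 0.925 = 37.
The 3rd smallest replicate is 33.03; the 37th is 44.83.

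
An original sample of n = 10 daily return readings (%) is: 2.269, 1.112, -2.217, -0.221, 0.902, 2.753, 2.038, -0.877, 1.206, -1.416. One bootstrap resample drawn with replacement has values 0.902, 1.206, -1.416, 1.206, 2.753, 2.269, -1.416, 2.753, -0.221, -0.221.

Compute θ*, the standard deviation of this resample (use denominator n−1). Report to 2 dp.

θ* = 1.56

Mean = 0.7815; sum of squared deviations = 22.0292
s² = 22.0292 / 9 = 2.4477
s = √2.4477 = 1.56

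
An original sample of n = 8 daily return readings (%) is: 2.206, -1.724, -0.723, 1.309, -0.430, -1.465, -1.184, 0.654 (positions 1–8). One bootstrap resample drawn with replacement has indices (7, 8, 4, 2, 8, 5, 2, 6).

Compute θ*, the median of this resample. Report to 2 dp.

Resample values: -1.184, 0.654, 1.309, -1.724, 0.654, -0.430, -1.724, -1.465.
Sorted: -1.724, -1.724, -1.465, -1.184, -0.430, 0.654, 0.654, 1.309
Median = average of the two middle values = -0.81

θ* = -0.81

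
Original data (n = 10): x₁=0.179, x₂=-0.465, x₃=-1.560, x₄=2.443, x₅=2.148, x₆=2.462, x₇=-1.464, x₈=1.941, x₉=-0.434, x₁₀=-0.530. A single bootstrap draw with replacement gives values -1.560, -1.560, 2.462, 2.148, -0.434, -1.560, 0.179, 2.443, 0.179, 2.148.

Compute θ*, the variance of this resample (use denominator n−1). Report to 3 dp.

θ* = 2.982

Mean = 0.4445; sum of squared deviations = 26.8349
s² = 26.8349 / 9 = 2.9817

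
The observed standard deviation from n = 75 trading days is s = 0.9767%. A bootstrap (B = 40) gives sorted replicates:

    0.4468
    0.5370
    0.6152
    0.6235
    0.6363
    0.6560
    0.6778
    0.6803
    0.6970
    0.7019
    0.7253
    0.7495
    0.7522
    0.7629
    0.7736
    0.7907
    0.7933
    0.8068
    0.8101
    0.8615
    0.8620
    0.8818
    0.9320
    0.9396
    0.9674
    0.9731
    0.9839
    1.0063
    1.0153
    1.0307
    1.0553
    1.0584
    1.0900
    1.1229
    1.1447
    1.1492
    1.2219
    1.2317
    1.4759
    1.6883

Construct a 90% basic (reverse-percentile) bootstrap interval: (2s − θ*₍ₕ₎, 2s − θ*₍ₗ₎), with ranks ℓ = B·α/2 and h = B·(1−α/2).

(0.7217, 1.4164)

Percentile endpoints at ranks 2 and 38: θ*₍2₎ = 0.5370, θ*₍38₎ = 1.2317.
Basic interval reflects these around s:
  lower = 2 × 0.9767 − 1.2317 = 0.7217
  upper = 2 × 0.9767 − 0.5370 = 1.4164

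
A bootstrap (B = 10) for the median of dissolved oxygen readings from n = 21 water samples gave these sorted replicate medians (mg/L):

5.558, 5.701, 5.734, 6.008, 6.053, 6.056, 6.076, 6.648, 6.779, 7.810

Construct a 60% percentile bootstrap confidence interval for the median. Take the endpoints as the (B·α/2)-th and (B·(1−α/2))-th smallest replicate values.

α = 0.40; lower rank = 10 × 0.200 = 2; upper rank = 10 × 0.800 = 8.
The 2nd smallest replicate is 5.701; the 8th is 6.648.

(5.701, 6.648)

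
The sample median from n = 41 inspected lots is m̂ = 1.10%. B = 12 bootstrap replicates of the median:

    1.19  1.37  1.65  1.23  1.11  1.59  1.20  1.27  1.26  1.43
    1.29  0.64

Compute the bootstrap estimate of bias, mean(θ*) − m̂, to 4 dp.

mean(θ*) = (1.19 + 1.37 + 1.65 + 1.23 + 1.11 + 1.59 + 1.20 + 1.27 + 1.26 + 1.43 + 1.29 + 0.64) / 12 = 1.26917
bias = 1.26917 − 1.10

bias = +0.1692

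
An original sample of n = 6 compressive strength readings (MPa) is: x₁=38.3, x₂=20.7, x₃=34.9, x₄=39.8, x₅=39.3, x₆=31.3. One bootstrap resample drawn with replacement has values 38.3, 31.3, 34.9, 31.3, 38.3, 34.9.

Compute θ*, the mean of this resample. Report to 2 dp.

θ* = 34.83

Mean = (38.3 + 31.3 + 34.9 + 31.3 + 38.3 + 34.9) / 6 = 209.00 / 6 = 34.83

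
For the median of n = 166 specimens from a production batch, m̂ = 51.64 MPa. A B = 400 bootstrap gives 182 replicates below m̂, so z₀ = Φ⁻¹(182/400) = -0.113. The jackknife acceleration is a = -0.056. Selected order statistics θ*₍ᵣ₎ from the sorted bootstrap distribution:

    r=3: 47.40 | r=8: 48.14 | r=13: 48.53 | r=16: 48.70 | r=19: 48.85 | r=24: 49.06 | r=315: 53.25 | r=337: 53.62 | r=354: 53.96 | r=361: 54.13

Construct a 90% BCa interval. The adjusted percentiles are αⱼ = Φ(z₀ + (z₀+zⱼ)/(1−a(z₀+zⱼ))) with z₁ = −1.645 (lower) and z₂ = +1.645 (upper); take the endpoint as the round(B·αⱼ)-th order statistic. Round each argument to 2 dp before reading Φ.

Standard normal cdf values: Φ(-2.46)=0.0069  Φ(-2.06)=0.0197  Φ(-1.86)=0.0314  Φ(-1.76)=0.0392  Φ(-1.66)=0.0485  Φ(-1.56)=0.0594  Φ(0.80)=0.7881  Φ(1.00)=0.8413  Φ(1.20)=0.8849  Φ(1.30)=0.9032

Lower: z₀ + z₁ = -0.113 + (-1.645) = -1.758; 1 − a(z₀+z₁) = 1 − (-0.056)(-1.758) = 0.9016; argument = -0.113 + (-1.758)/0.9016 = -2.0630 → -2.06.
α₁ = Φ(-2.06) = 0.0197; rank = round(400 × 0.0197) = 8; θ*₍8₎ = 48.14.
Upper: z₀ + z₂ = 1.532; 1 − a(z₀+z₂) = 1.0858; argument = 1.2980 → 1.30; α₂ = 0.9032; rank = 361; θ*₍361₎ = 54.13.

(48.14, 54.13)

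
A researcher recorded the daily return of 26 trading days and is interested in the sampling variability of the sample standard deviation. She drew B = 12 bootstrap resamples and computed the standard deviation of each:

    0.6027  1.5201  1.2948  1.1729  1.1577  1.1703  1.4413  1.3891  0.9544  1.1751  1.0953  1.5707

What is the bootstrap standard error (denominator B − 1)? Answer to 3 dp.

Bootstrap SE is the standard deviation of the 12 replicate standard deviations.
Mean of replicates: (0.6027 + 1.5201 + 1.2948 + 1.1729 + 1.1577 + 1.1703 + 1.4413 + 1.3891 + 0.9544 + 1.1751 + 1.0953 + 1.5707) / 12 = 14.54440 / 12 = 1.21203
Sum of squared deviations: (−0.60933)² + (+0.30807)² + (+0.08277)² + (−0.03913)² + (−0.05433)² + (−0.04173)² + (+0.22927)² + (+0.17707)² + (−0.25763)² + (−0.03693)² + (−0.11673)² + (+0.35867)² = 0.77319
Variance = 0.77319 / 11 = 0.07029
SE* = √0.07029

SE* = 0.265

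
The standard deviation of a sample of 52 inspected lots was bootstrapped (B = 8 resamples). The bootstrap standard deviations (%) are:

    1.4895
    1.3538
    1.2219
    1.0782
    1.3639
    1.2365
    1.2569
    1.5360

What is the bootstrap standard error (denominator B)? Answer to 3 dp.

Bootstrap SE is the standard deviation of the 8 replicate standard deviations.
Mean of replicates: (1.4895 + 1.3538 + 1.2219 + 1.0782 + 1.3639 + 1.2365 + 1.2569 + 1.5360) / 8 = 10.53670 / 8 = 1.31709
Sum of squared deviations: (+0.17241)² + (+0.03671)² + (−0.09519)² + (−0.23889)² + (+0.04681)² + (−0.08059)² + (−0.06019)² + (+0.21891)² = 0.15743
Variance = 0.15743 / 8 = 0.01968
SE* = √0.01968

SE* = 0.140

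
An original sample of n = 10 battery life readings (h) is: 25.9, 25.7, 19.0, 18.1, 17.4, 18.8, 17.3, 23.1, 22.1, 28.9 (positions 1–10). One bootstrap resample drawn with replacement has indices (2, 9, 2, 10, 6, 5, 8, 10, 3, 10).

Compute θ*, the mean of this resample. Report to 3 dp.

θ* = 23.850

Resample values: 25.7, 22.1, 25.7, 28.9, 18.8, 17.4, 23.1, 28.9, 19.0, 28.9.
Mean = (25.7 + 22.1 + 25.7 + 28.9 + 18.8 + 17.4 + 23.1 + 28.9 + 19.0 + 28.9) / 10 = 238.50 / 10 = 23.850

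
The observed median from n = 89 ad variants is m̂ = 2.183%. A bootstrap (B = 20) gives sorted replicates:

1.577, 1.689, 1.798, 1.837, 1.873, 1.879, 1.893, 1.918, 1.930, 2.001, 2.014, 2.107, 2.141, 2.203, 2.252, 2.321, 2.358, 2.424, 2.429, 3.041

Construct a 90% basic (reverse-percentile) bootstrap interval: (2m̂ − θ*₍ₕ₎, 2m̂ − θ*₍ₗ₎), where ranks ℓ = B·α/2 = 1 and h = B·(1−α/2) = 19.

Percentile endpoints at ranks 1 and 19: θ*₍1₎ = 1.577, θ*₍19₎ = 2.429.
Basic interval reflects these around m̂:
  lower = 2 × 2.183 − 2.429 = 1.937
  upper = 2 × 2.183 − 1.577 = 2.789

(1.937, 2.789)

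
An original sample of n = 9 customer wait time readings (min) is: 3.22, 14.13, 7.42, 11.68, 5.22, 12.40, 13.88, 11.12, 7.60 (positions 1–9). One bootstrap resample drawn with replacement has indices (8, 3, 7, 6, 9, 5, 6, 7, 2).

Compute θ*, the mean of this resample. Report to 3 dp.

Resample values: 11.12, 7.42, 13.88, 12.40, 7.60, 5.22, 12.40, 13.88, 14.13.
Mean = (11.12 + 7.42 + 13.88 + 12.40 + 7.60 + 5.22 + 12.40 + 13.88 + 14.13) / 9 = 98.050 / 9 = 10.894

θ* = 10.894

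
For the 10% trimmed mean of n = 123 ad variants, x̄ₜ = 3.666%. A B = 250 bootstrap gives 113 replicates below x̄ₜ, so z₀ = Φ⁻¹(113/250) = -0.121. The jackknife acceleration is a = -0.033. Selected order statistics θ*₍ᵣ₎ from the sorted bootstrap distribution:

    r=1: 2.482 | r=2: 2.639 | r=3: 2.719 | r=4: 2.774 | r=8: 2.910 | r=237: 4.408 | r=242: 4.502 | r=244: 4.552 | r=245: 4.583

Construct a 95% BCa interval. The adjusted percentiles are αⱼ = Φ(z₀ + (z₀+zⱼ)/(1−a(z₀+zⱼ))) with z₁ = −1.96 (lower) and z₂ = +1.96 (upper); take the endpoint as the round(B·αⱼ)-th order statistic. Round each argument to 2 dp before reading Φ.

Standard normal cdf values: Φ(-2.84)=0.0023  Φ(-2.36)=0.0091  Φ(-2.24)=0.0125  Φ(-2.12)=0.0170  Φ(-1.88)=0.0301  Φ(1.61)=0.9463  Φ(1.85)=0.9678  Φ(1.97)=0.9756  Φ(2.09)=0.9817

Lower: z₀ + z₁ = -0.121 + (-1.960) = -2.081; 1 − a(z₀+z₁) = 1 − (-0.033)(-2.081) = 0.9313; argument = -0.121 + (-2.081)/0.9313 = -2.3554 → -2.36.
α₁ = Φ(-2.36) = 0.0091; rank = round(250 × 0.0091) = 2; θ*₍2₎ = 2.639.
Upper: z₀ + z₂ = 1.839; 1 − a(z₀+z₂) = 1.0607; argument = 1.6128 → 1.61; α₂ = 0.9463; rank = 237; θ*₍237₎ = 4.408.

(2.639, 4.408)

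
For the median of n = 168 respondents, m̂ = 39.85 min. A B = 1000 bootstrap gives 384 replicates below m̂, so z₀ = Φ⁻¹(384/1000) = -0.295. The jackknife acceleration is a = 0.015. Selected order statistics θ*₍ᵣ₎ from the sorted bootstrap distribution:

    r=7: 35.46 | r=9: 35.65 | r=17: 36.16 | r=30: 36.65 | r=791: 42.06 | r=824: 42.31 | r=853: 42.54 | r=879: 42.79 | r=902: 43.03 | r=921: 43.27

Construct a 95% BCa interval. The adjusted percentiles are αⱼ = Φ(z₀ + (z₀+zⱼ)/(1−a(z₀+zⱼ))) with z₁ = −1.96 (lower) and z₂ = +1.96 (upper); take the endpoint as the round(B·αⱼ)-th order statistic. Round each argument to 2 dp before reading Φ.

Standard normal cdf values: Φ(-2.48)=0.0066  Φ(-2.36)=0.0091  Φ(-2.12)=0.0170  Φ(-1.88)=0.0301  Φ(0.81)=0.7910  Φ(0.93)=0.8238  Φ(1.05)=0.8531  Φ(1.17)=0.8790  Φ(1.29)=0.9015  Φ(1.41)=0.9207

(35.46, 43.27)

Lower: z₀ + z₁ = -0.295 + (-1.960) = -2.255; 1 − a(z₀+z₁) = 1 − (0.015)(-2.255) = 1.0338; argument = -0.295 + (-2.255)/1.0338 = -2.4762 → -2.48.
α₁ = Φ(-2.48) = 0.0066; rank = round(1000 × 0.0066) = 7; θ*₍7₎ = 35.46.
Upper: z₀ + z₂ = 1.665; 1 − a(z₀+z₂) = 0.9750; argument = 1.4126 → 1.41; α₂ = 0.9207; rank = 921; θ*₍921₎ = 43.27.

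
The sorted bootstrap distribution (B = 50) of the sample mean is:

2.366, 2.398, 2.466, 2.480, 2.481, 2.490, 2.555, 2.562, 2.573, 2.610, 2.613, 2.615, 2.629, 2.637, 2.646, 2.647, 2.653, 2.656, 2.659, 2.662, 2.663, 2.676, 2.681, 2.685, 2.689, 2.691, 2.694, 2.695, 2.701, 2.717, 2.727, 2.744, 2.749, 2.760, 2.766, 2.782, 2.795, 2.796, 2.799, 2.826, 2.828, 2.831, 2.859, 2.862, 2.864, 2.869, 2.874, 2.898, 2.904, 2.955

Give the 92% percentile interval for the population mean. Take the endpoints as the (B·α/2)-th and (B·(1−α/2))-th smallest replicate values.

(2.398, 2.898)

α = 0.08; lower rank = 50 × 0.040 = 2; upper rank = 50 × 0.960 = 48.
The 2nd smallest replicate is 2.398; the 48th is 2.898.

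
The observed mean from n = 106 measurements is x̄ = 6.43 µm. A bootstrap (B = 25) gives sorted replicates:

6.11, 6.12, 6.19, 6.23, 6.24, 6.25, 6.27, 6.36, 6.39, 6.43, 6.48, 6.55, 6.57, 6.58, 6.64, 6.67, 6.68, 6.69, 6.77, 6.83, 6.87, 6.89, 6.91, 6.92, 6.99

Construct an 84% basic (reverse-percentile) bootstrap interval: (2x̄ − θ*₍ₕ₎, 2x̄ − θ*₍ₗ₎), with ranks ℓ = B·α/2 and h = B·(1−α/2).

Percentile endpoints at ranks 2 and 23: θ*₍2₎ = 6.12, θ*₍23₎ = 6.91.
Basic interval reflects these around x̄:
  lower = 2 × 6.43 − 6.91 = 5.95
  upper = 2 × 6.43 − 6.12 = 6.74

(5.95, 6.74)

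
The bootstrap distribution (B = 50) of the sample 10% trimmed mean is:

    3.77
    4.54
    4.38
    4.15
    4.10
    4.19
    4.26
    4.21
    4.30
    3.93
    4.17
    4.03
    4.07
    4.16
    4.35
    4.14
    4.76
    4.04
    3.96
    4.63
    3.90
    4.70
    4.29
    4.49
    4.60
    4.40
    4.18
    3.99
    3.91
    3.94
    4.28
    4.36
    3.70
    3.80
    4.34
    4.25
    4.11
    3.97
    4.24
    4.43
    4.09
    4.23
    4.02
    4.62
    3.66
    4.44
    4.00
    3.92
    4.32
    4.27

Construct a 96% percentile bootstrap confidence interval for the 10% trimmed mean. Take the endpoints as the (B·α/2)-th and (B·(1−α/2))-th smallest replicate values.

Sorted replicates: 3.66, 3.70, 3.77, 3.80, 3.90, 3.91, 3.92, 3.93, 3.94, 3.96, 3.97, 3.99, 4.00, 4.02, 4.03, 4.04, 4.07, 4.09, 4.10, 4.11, 4.14, 4.15, 4.16, 4.17, 4.18, 4.19, 4.21, 4.23, 4.24, 4.25, 4.26, 4.27, 4.28, 4.29, 4.30, 4.32, 4.34, 4.35, 4.36, 4.38, 4.40, 4.43, 4.44, 4.49, 4.54, 4.60, 4.62, 4.63, 4.70, 4.76
α = 0.04; lower rank = 50 × 0.020 = 1; upper rank = 50 × 0.980 = 49.
The 1st smallest replicate is 3.66; the 49th is 4.70.

(3.66, 4.70)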